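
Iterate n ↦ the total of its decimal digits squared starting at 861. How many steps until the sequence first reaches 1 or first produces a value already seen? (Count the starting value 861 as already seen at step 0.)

861 → 8² + 6² + 1² = 101
101 → 1² + 0² + 1² = 2
2 → 2² = 4
4 → 4² = 16
16 → 1² + 6² = 37
37 → 3² + 7² = 58
58 → 5² + 8² = 89
89 → 8² + 9² = 145
145 → 1² + 4² + 5² = 42
42 → 4² + 2² = 20
20 → 2² + 0² = 4  — 4 repeats.
That took 11 steps.

11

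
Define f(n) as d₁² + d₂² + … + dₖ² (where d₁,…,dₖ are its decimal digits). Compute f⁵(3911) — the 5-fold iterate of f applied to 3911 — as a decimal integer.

3911 → 3² + 9² + 1² + 1² = 9 + 81 + 1 + 1 = 92
92 → 9² + 2² = 81 + 4 = 85
85 → 8² + 5² = 64 + 25 = 89
89 → 8² + 9² = 64 + 81 = 145
145 → 1² + 4² + 5² = 1 + 16 + 25 = 42

42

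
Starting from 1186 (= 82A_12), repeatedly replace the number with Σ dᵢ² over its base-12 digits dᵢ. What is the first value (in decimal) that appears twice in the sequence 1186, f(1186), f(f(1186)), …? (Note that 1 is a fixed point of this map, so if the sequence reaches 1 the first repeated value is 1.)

1186 = (8,2,10)_12 → 8² + 2² + 10² = 168
168 = (1,2,0)_12 → 1² + 2² + 0² = 5
5 = (5)_12 → 5² = 25
25 = (2,1)_12 → 2² + 1² = 5  — 5 already appeared earlier.

5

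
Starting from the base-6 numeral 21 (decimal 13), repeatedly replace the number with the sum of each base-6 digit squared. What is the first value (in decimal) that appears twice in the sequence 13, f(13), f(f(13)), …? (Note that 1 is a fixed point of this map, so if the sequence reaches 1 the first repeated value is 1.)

13

13 = (2,1)_6 → 2² + 1² = 4 + 1 = 5
5 = (5)_6 → 5² = 25
25 = (4,1)_6 → 4² + 1² = 16 + 1 = 17
17 = (2,5)_6 → 2² + 5² = 4 + 25 = 29
29 = (4,5)_6 → 4² + 5² = 16 + 25 = 41
41 = (1,0,5)_6 → 1² + 0² + 5² = 1 + 0 + 25 = 26
26 = (4,2)_6 → 4² + 2² = 16 + 4 = 20
20 = (3,2)_6 → 3² + 2² = 9 + 4 = 13  — 13 already appeared earlier.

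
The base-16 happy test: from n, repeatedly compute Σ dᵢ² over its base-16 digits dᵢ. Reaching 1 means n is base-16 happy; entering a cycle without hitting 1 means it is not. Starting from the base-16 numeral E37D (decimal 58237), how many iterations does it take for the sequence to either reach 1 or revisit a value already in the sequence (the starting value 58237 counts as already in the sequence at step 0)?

11

58237 = (14,3,7,13)_16 → 14² + 3² + 7² + 13² = 196 + 9 + 49 + 169 = 423
423 = (1,10,7)_16 → 1² + 10² + 7² = 1 + 100 + 49 = 150
150 = (9,6)_16 → 9² + 6² = 81 + 36 = 117
117 = (7,5)_16 → 7² + 5² = 49 + 25 = 74
74 = (4,10)_16 → 4² + 10² = 16 + 100 = 116
116 = (7,4)_16 → 7² + 4² = 49 + 16 = 65
65 = (4,1)_16 → 4² + 1² = 16 + 1 = 17
17 = (1,1)_16 → 1² + 1² = 1 + 1 = 2
2 = (2)_16 → 2² = 4
4 = (4)_16 → 4² = 16
16 = (1,0)_16 → 1² + 0² = 1 + 0 = 1  — reached 1.
That took 11 steps.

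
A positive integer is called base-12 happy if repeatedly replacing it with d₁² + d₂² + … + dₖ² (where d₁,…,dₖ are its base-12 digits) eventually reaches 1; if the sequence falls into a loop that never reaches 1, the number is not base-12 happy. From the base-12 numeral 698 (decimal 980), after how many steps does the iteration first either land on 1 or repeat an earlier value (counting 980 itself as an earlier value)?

980 = (6,9,8)_12 → 6² + 9² + 8² = 36 + 81 + 64 = 181
181 = (1,3,1)_12 → 1² + 3² + 1² = 1 + 9 + 1 = 11
11 = (11)_12 → 11² = 121
121 = (10,1)_12 → 10² + 1² = 100 + 1 = 101
101 = (8,5)_12 → 8² + 5² = 64 + 25 = 89
89 = (7,5)_12 → 7² + 5² = 49 + 25 = 74
74 = (6,2)_12 → 6² + 2² = 36 + 4 = 40
40 = (3,4)_12 → 3² + 4² = 9 + 16 = 25
25 = (2,1)_12 → 2² + 1² = 4 + 1 = 5
5 = (5)_12 → 5² = 25  — 25 repeats.
That took 10 steps.

10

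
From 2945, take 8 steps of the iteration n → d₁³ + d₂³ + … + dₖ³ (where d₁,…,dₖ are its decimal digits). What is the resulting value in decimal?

2945 → 2³ + 9³ + 4³ + 5³ = 8 + 729 + 64 + 125 = 926
926 → 9³ + 2³ + 6³ = 729 + 8 + 216 = 953
953 → 9³ + 5³ + 3³ = 729 + 125 + 27 = 881
881 → 8³ + 8³ + 1³ = 512 + 512 + 1 = 1025
1025 → 1³ + 0³ + 2³ + 5³ = 1 + 0 + 8 + 125 = 134
134 → 1³ + 3³ + 4³ = 1 + 27 + 64 = 92
92 → 9³ + 2³ = 729 + 8 = 737
737 → 7³ + 3³ + 7³ = 343 + 27 + 343 = 713

713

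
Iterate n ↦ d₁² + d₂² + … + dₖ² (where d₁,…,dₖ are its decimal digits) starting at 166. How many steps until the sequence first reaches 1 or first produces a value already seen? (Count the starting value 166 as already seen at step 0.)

166 → 1² + 6² + 6² = 1 + 36 + 36 = 73
73 → 7² + 3² = 49 + 9 = 58
58 → 5² + 8² = 25 + 64 = 89
89 → 8² + 9² = 64 + 81 = 145
145 → 1² + 4² + 5² = 1 + 16 + 25 = 42
42 → 4² + 2² = 16 + 4 = 20
20 → 2² + 0² = 4 + 0 = 4
4 → 4² = 16
16 → 1² + 6² = 1 + 36 = 37
37 → 3² + 7² = 9 + 49 = 58  — 58 repeats.
That took 10 steps.

10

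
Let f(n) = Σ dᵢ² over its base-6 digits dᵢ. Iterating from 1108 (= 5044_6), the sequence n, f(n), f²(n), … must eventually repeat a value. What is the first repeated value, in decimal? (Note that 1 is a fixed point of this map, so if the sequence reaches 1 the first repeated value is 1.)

1108 = (5,0,4,4)_6 → 5² + 0² + 4² + 4² = 57
57 = (1,3,3)_6 → 1² + 3² + 3² = 19
19 = (3,1)_6 → 3² + 1² = 10
10 = (1,4)_6 → 1² + 4² = 17
17 = (2,5)_6 → 2² + 5² = 29
29 = (4,5)_6 → 4² + 5² = 41
41 = (1,0,5)_6 → 1² + 0² + 5² = 26
26 = (4,2)_6 → 4² + 2² = 20
20 = (3,2)_6 → 3² + 2² = 13
13 = (2,1)_6 → 2² + 1² = 5
5 = (5)_6 → 5² = 25
25 = (4,1)_6 → 4² + 1² = 17  — 17 already appeared earlier.

17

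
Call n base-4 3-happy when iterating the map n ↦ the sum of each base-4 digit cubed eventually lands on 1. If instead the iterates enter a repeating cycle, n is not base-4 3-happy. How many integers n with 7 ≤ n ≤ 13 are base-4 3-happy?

1

7: 7 → 28 → 28  (repeats 28)
8: 8 → 8  (repeats 8)
9: 9 → 9  (repeats 9)
10: 10 → 16 → 1  (reaches 1)
11: 11 → 35 → 35  (repeats 35)
12: 12 → 27 → 36 → 9 → 9  (repeats 9)
13: 13 → 28 → 28  (repeats 28)
base-4 3-happy: 10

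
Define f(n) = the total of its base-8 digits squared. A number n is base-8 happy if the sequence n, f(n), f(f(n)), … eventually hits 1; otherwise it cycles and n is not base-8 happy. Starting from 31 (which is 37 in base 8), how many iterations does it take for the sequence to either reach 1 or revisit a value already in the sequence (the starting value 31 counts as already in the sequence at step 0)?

10

31 = (3,7)_8 → 3² + 7² = 9 + 49 = 58
58 = (7,2)_8 → 7² + 2² = 49 + 4 = 53
53 = (6,5)_8 → 6² + 5² = 36 + 25 = 61
61 = (7,5)_8 → 7² + 5² = 49 + 25 = 74
74 = (1,1,2)_8 → 1² + 1² + 2² = 1 + 1 + 4 = 6
6 = (6)_8 → 6² = 36
36 = (4,4)_8 → 4² + 4² = 16 + 16 = 32
32 = (4,0)_8 → 4² + 0² = 16 + 0 = 16
16 = (2,0)_8 → 2² + 0² = 4 + 0 = 4
4 = (4)_8 → 4² = 16  — 16 repeats.
That took 10 steps.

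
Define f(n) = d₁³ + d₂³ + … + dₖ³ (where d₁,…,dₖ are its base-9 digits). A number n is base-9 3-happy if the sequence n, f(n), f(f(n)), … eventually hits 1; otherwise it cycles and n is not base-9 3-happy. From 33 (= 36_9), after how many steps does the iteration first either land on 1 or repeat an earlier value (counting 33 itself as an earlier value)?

3

33 = (3,6)_9 → 243
243 = (3,0,0)_9 → 27
27 = (3,0)_9 → 27  — 27 repeats.
That took 3 steps.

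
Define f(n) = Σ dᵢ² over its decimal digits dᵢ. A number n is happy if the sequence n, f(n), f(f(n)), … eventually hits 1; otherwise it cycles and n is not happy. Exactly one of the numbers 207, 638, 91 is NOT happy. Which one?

207: 207 → 53 → 34 → 25 → 29 → 85 → 89 → 145 → 42 → 20 → 4 → 16 → 37 → 58 → 89  — repeats 89 (not happy)
638: 638 → 109 → 82 → 68 → 100 → 1  — reaches 1 (happy)
91: 91 → 82 → 68 → 100 → 1  — reaches 1 (happy)

207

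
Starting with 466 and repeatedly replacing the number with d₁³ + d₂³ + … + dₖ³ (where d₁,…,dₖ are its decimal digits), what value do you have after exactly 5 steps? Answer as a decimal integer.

370

466 → 4³ + 6³ + 6³ = 64 + 216 + 216 = 496
496 → 4³ + 9³ + 6³ = 64 + 729 + 216 = 1009
1009 → 1³ + 0³ + 0³ + 9³ = 1 + 0 + 0 + 729 = 730
730 → 7³ + 3³ + 0³ = 343 + 27 + 0 = 370
370 → 3³ + 7³ + 0³ = 27 + 343 + 0 = 370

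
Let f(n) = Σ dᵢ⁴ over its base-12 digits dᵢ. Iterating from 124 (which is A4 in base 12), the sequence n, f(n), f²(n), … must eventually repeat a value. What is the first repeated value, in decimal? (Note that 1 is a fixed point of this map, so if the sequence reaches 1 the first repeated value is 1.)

6659

124 = (10,4)_12 → 10⁴ + 4⁴ = 10256
10256 = (5,11,2,8)_12 → 5⁴ + 11⁴ + 2⁴ + 8⁴ = 19378
19378 = (11,2,6,10)_12 → 11⁴ + 2⁴ + 6⁴ + 10⁴ = 25953
25953 = (1,3,0,2,9)_12 → 1⁴ + 3⁴ + 0⁴ + 2⁴ + 9⁴ = 6659
6659 = (3,10,2,11)_12 → 3⁴ + 10⁴ + 2⁴ + 11⁴ = 24738
24738 = (1,2,3,9,6)_12 → 1⁴ + 2⁴ + 3⁴ + 9⁴ + 6⁴ = 7955
7955 = (4,7,2,11)_12 → 4⁴ + 7⁴ + 2⁴ + 11⁴ = 17314
17314 = (10,0,2,10)_12 → 10⁴ + 0⁴ + 2⁴ + 10⁴ = 20016
20016 = (11,7,0,0)_12 → 11⁴ + 7⁴ + 0⁴ + 0⁴ = 17042
17042 = (9,10,4,2)_12 → 9⁴ + 10⁴ + 4⁴ + 2⁴ = 16833
16833 = (9,8,10,9)_12 → 9⁴ + 8⁴ + 10⁴ + 9⁴ = 27218
27218 = (1,3,9,0,2)_12 → 1⁴ + 3⁴ + 9⁴ + 0⁴ + 2⁴ = 6659  — 6659 already appeared earlier.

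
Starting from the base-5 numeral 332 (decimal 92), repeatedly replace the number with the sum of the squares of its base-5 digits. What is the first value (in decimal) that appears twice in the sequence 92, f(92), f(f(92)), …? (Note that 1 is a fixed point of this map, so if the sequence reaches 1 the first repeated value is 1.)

16

92 = (3,3,2)_5 → 3² + 3² + 2² = 9 + 9 + 4 = 22
22 = (4,2)_5 → 4² + 2² = 16 + 4 = 20
20 = (4,0)_5 → 4² + 0² = 16 + 0 = 16
16 = (3,1)_5 → 3² + 1² = 9 + 1 = 10
10 = (2,0)_5 → 2² + 0² = 4 + 0 = 4
4 = (4)_5 → 4² = 16  — 16 already appeared earlier.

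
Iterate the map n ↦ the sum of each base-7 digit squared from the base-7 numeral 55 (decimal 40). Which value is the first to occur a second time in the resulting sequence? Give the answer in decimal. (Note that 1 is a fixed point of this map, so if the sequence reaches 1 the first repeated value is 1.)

2

40 = (5,5)_7 → 5² + 5² = 25 + 25 = 50
50 = (1,0,1)_7 → 1² + 0² + 1² = 1 + 0 + 1 = 2
2 = (2)_7 → 2² = 4
4 = (4)_7 → 4² = 16
16 = (2,2)_7 → 2² + 2² = 4 + 4 = 8
8 = (1,1)_7 → 1² + 1² = 1 + 1 = 2  — 2 already appeared earlier.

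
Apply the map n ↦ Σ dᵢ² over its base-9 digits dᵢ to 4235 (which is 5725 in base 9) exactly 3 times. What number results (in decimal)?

13

4235 = (5,7,2,5)_9 → 103
103 = (1,2,4)_9 → 21
21 = (2,3)_9 → 13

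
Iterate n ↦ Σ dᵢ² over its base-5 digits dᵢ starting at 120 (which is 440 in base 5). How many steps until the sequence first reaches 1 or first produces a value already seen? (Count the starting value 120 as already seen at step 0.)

120 = (4,4,0)_5 → 32
32 = (1,1,2)_5 → 6
6 = (1,1)_5 → 2
2 = (2)_5 → 4
4 = (4)_5 → 16
16 = (3,1)_5 → 10
10 = (2,0)_5 → 4  — 4 repeats.
That took 7 steps.

7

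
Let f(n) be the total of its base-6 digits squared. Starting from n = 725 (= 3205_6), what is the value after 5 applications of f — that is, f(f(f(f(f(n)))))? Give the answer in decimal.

725 = (3,2,0,5)_6 → 3² + 2² + 0² + 5² = 38
38 = (1,0,2)_6 → 1² + 0² + 2² = 5
5 = (5)_6 → 5² = 25
25 = (4,1)_6 → 4² + 1² = 17
17 = (2,5)_6 → 2² + 5² = 29

29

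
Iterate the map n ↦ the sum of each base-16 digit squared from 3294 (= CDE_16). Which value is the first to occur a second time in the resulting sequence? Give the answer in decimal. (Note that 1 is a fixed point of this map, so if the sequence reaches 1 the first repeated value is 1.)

169

3294 = (12,13,14)_16 → 12² + 13² + 14² = 144 + 169 + 196 = 509
509 = (1,15,13)_16 → 1² + 15² + 13² = 1 + 225 + 169 = 395
395 = (1,8,11)_16 → 1² + 8² + 11² = 1 + 64 + 121 = 186
186 = (11,10)_16 → 11² + 10² = 121 + 100 = 221
221 = (13,13)_16 → 13² + 13² = 169 + 169 = 338
338 = (1,5,2)_16 → 1² + 5² + 2² = 1 + 25 + 4 = 30
30 = (1,14)_16 → 1² + 14² = 1 + 196 = 197
197 = (12,5)_16 → 12² + 5² = 144 + 25 = 169
169 = (10,9)_16 → 10² + 9² = 100 + 81 = 181
181 = (11,5)_16 → 11² + 5² = 121 + 25 = 146
146 = (9,2)_16 → 9² + 2² = 81 + 4 = 85
85 = (5,5)_16 → 5² + 5² = 25 + 25 = 50
50 = (3,2)_16 → 3² + 2² = 9 + 4 = 13
13 = (13)_16 → 13² = 169  — 169 already appeared earlier.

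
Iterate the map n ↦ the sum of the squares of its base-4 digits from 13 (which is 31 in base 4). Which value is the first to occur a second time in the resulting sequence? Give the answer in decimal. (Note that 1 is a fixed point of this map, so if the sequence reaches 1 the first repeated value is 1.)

13 = (3,1)_4 → 3² + 1² = 10
10 = (2,2)_4 → 2² + 2² = 8
8 = (2,0)_4 → 2² + 0² = 4
4 = (1,0)_4 → 1² + 0² = 1  — reached the fixed point 1.
1 → 1, so 1 is the first repeated value.

1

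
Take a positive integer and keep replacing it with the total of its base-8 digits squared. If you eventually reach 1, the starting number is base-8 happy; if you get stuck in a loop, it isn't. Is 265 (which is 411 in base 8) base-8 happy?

265 = (4,1,1)_8 → 4² + 1² + 1² = 18
18 = (2,2)_8 → 2² + 2² = 8
8 = (1,0)_8 → 1² + 0² = 1  — reached 1.

base-8 happy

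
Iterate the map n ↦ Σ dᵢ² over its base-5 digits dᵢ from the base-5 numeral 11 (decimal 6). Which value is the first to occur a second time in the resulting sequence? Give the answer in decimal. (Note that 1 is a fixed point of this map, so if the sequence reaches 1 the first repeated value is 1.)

6 = (1,1)_5 → 1² + 1² = 2
2 = (2)_5 → 2² = 4
4 = (4)_5 → 4² = 16
16 = (3,1)_5 → 3² + 1² = 10
10 = (2,0)_5 → 2² + 0² = 4  — 4 already appeared earlier.

4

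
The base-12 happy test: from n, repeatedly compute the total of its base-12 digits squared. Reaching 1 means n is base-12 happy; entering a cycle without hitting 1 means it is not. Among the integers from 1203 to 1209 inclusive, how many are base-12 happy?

1203: 1203 → 89 → 74 → 40 → 25 → 5 → 25  — not base-12 happy
1204: 1204 → 96 → 64 → 41 → 34 → 104 → 128 → 164 → 66 → 61 → 26 → 8 → 64  — not base-12 happy
1205: 1205 → 105 → 145 → 2 → 4 → 16 → 17 → 26 → 8 → 64 → 41 → 34 → 104 → 128 → 164 → 66 → 61 → 26  — not base-12 happy
1206: 1206 → 116 → 145 → 2 → 4 → 16 → 17 → 26 → 8 → 64 → 41 → 34 → 104 → 128 → 164 → 66 → 61 → 26  — not base-12 happy
1207: 1207 → 129 → 181 → 11 → 121 → 101 → 89 → 74 → 40 → 25 → 5 → 25  — not base-12 happy
1208: 1208 → 144 → 1  — base-12 happy
1209: 1209 → 161 → 27 → 13 → 2 → 4 → 16 → 17 → 26 → 8 → 64 → 41 → 34 → 104 → 128 → 164 → 66 → 61 → 26  — not base-12 happy
base-12 happy: 1208

1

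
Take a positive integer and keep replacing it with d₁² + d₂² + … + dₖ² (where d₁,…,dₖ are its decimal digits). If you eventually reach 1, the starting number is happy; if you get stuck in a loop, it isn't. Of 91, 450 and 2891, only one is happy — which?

91

91: 91 → 82 → 68 → 100 → 1  — reaches 1 (happy)
450: 450 → 41 → 17 → 50 → 25 → 29 → 85 → 89 → 145 → 42 → 20 → 4 → 16 → 37 → 58 → 89  — repeats 89 (not happy)
2891: 2891 → 150 → 26 → 40 → 16 → 37 → 58 → 89 → 145 → 42 → 20 → 4 → 16  — repeats 16 (not happy)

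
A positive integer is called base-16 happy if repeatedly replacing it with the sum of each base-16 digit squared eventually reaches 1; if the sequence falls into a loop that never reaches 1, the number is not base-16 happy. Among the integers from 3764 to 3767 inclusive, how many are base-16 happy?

2

3764: 3764 → 333 → 186 → 221 → 338 → 30 → 197 → 169 → 181 → 146 → 85 → 50 → 13 → 169  — not base-16 happy
3765: 3765 → 342 → 62 → 205 → 313 → 91 → 146 → 85 → 50 → 13 → 169 → 181 → 146  — not base-16 happy
3766: 3766 → 353 → 38 → 40 → 68 → 32 → 4 → 16 → 1  — base-16 happy
3767: 3767 → 366 → 233 → 277 → 27 → 122 → 149 → 106 → 136 → 128 → 64 → 16 → 1  — base-16 happy
base-16 happy: 3766, 3767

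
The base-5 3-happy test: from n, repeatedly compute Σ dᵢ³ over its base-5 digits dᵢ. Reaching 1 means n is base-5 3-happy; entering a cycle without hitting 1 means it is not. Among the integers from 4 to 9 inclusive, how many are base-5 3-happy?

1

4: 4 → 64 → 80 → 28 → 28  — not base-5 3-happy
5: 5 → 1  — base-5 3-happy
6: 6 → 2 → 8 → 28 → 28  — not base-5 3-happy
7: 7 → 9 → 65 → 35 → 9  — not base-5 3-happy
8: 8 → 28 → 28  — not base-5 3-happy
9: 9 → 65 → 35 → 9  — not base-5 3-happy
base-5 3-happy: 5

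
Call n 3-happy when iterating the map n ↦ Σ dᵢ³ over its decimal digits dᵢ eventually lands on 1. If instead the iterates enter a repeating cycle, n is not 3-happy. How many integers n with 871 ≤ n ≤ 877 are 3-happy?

1

871: 871 → 856 → 853 → 664 → 496 → 1009 → 730 → 370 → 370  — not 3-happy
872: 872 → 863 → 755 → 593 → 881 → 1025 → 134 → 92 → 737 → 713 → 371 → 371  — not 3-happy
873: 873 → 882 → 1032 → 36 → 243 → 99 → 1458 → 702 → 351 → 153 → 153  — not 3-happy
874: 874 → 919 → 1459 → 919  — not 3-happy
875: 875 → 980 → 1241 → 74 → 407 → 407  — not 3-happy
876: 876 → 1071 → 345 → 216 → 225 → 141 → 66 → 432 → 99 → 1458 → 702 → 351 → 153 → 153  — not 3-happy
877: 877 → 1198 → 1243 → 100 → 1  — 3-happy
3-happy: 877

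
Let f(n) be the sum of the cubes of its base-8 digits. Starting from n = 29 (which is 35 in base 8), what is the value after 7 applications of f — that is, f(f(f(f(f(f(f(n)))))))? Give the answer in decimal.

29 = (3,5)_8 → 3³ + 5³ = 152
152 = (2,3,0)_8 → 2³ + 3³ + 0³ = 35
35 = (4,3)_8 → 4³ + 3³ = 91
91 = (1,3,3)_8 → 1³ + 3³ + 3³ = 55
55 = (6,7)_8 → 6³ + 7³ = 559
559 = (1,0,5,7)_8 → 1³ + 0³ + 5³ + 7³ = 469
469 = (7,2,5)_8 → 7³ + 2³ + 5³ = 476

476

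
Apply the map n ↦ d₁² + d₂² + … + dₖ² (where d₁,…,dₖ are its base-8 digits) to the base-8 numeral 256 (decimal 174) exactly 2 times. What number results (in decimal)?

174 = (2,5,6)_8 → 2² + 5² + 6² = 65
65 = (1,0,1)_8 → 1² + 0² + 1² = 2

2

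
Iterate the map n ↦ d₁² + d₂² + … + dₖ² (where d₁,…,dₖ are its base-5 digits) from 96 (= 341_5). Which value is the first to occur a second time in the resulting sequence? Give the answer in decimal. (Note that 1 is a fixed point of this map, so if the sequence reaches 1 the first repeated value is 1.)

96 = (3,4,1)_5 → 3² + 4² + 1² = 26
26 = (1,0,1)_5 → 1² + 0² + 1² = 2
2 = (2)_5 → 2² = 4
4 = (4)_5 → 4² = 16
16 = (3,1)_5 → 3² + 1² = 10
10 = (2,0)_5 → 2² + 0² = 4  — 4 already appeared earlier.

4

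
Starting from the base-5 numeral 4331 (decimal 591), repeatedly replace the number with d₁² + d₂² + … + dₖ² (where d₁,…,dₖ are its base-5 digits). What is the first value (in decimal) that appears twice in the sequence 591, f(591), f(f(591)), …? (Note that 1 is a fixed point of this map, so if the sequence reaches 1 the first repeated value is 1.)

591 = (4,3,3,1)_5 → 4² + 3² + 3² + 1² = 16 + 9 + 9 + 1 = 35
35 = (1,2,0)_5 → 1² + 2² + 0² = 1 + 4 + 0 = 5
5 = (1,0)_5 → 1² + 0² = 1 + 0 = 1  — reached the fixed point 1.
1 → 1, so 1 is the first repeated value.

1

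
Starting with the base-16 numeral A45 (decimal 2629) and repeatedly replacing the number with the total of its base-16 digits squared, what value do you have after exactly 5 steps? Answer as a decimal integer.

122

2629 = (10,4,5)_16 → 10² + 4² + 5² = 100 + 16 + 25 = 141
141 = (8,13)_16 → 8² + 13² = 64 + 169 = 233
233 = (14,9)_16 → 14² + 9² = 196 + 81 = 277
277 = (1,1,5)_16 → 1² + 1² + 5² = 1 + 1 + 25 = 27
27 = (1,11)_16 → 1² + 11² = 1 + 121 = 122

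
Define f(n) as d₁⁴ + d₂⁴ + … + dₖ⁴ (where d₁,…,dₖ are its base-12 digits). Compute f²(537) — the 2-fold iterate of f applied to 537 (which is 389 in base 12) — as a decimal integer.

537 = (3,8,9)_12 → 3⁴ + 8⁴ + 9⁴ = 81 + 4096 + 6561 = 10738
10738 = (6,2,6,10)_12 → 6⁴ + 2⁴ + 6⁴ + 10⁴ = 1296 + 16 + 1296 + 10000 = 12608

12608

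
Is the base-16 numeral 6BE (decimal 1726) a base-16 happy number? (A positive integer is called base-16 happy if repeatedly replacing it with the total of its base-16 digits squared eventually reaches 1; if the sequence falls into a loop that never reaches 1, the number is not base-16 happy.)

1726 = (6,11,14)_16 → 6² + 11² + 14² = 353
353 = (1,6,1)_16 → 1² + 6² + 1² = 38
38 = (2,6)_16 → 2² + 6² = 40
40 = (2,8)_16 → 2² + 8² = 68
68 = (4,4)_16 → 4² + 4² = 32
32 = (2,0)_16 → 2² + 0² = 4
4 = (4)_16 → 4² = 16
16 = (1,0)_16 → 1² + 0² = 1  — reached 1.

base-16 happy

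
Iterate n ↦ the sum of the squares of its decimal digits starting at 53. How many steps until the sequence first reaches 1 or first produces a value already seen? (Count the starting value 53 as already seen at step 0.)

13

53 → 5² + 3² = 25 + 9 = 34
34 → 3² + 4² = 9 + 16 = 25
25 → 2² + 5² = 4 + 25 = 29
29 → 2² + 9² = 4 + 81 = 85
85 → 8² + 5² = 64 + 25 = 89
89 → 8² + 9² = 64 + 81 = 145
145 → 1² + 4² + 5² = 1 + 16 + 25 = 42
42 → 4² + 2² = 16 + 4 = 20
20 → 2² + 0² = 4 + 0 = 4
4 → 4² = 16
16 → 1² + 6² = 1 + 36 = 37
37 → 3² + 7² = 9 + 49 = 58
58 → 5² + 8² = 25 + 64 = 89  — 89 repeats.
That took 13 steps.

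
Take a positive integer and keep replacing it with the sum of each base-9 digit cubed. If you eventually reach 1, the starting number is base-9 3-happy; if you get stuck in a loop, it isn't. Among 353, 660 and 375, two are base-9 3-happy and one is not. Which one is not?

353: 353 → 99 → 9 → 1  — reaches 1 (base-9 3-happy)
660: 660 → 540 → 432 → 152 → 856 → 128 → 134 → 638 → 1198 → 470 → 476 → 980 → 540  — repeats 540 (not base-9 3-happy)
375: 375 → 405 → 125 → 577 → 345 → 99 → 9 → 1  — reaches 1 (base-9 3-happy)

660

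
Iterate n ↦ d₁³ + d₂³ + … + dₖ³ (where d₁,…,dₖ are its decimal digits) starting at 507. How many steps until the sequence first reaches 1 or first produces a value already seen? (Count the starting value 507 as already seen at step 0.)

6

507 → 5³ + 0³ + 7³ = 125 + 0 + 343 = 468
468 → 4³ + 6³ + 8³ = 64 + 216 + 512 = 792
792 → 7³ + 9³ + 2³ = 343 + 729 + 8 = 1080
1080 → 1³ + 0³ + 8³ + 0³ = 1 + 0 + 512 + 0 = 513
513 → 5³ + 1³ + 3³ = 125 + 1 + 27 = 153
153 → 1³ + 5³ + 3³ = 1 + 125 + 27 = 153  — 153 repeats.
That took 6 steps.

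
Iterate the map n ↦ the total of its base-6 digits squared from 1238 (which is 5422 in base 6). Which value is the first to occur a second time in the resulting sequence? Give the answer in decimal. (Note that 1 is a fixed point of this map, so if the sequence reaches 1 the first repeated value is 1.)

1

1238 = (5,4,2,2)_6 → 5² + 4² + 2² + 2² = 25 + 16 + 4 + 4 = 49
49 = (1,2,1)_6 → 1² + 2² + 1² = 1 + 4 + 1 = 6
6 = (1,0)_6 → 1² + 0² = 1 + 0 = 1  — reached the fixed point 1.
1 → 1, so 1 is the first repeated value.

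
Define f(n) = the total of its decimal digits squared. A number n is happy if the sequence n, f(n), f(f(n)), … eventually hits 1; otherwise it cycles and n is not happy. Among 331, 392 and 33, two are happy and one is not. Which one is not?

331: 331 → 19 → 82 → 68 → 100 → 1  — reaches 1 (happy)
392: 392 → 94 → 97 → 130 → 10 → 1  — reaches 1 (happy)
33: 33 → 18 → 65 → 61 → 37 → 58 → 89 → 145 → 42 → 20 → 4 → 16 → 37  — repeats 37 (not happy)

33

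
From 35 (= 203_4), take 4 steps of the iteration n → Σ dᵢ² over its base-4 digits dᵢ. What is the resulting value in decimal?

4

35 = (2,0,3)_4 → 2² + 0² + 3² = 4 + 0 + 9 = 13
13 = (3,1)_4 → 3² + 1² = 9 + 1 = 10
10 = (2,2)_4 → 2² + 2² = 4 + 4 = 8
8 = (2,0)_4 → 2² + 0² = 4 + 0 = 4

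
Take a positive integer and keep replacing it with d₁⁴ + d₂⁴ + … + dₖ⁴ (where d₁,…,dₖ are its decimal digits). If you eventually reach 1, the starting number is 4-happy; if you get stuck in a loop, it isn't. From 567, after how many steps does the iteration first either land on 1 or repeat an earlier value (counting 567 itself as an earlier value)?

11

567 → 5⁴ + 6⁴ + 7⁴ = 625 + 1296 + 2401 = 4322
4322 → 4⁴ + 3⁴ + 2⁴ + 2⁴ = 256 + 81 + 16 + 16 = 369
369 → 3⁴ + 6⁴ + 9⁴ = 81 + 1296 + 6561 = 7938
7938 → 7⁴ + 9⁴ + 3⁴ + 8⁴ = 2401 + 6561 + 81 + 4096 = 13139
13139 → 1⁴ + 3⁴ + 1⁴ + 3⁴ + 9⁴ = 1 + 81 + 1 + 81 + 6561 = 6725
6725 → 6⁴ + 7⁴ + 2⁴ + 5⁴ = 1296 + 2401 + 16 + 625 = 4338
4338 → 4⁴ + 3⁴ + 3⁴ + 8⁴ = 256 + 81 + 81 + 4096 = 4514
4514 → 4⁴ + 5⁴ + 1⁴ + 4⁴ = 256 + 625 + 1 + 256 = 1138
1138 → 1⁴ + 1⁴ + 3⁴ + 8⁴ = 1 + 1 + 81 + 4096 = 4179
4179 → 4⁴ + 1⁴ + 7⁴ + 9⁴ = 256 + 1 + 2401 + 6561 = 9219
9219 → 9⁴ + 2⁴ + 1⁴ + 9⁴ = 6561 + 16 + 1 + 6561 = 13139  — 13139 repeats.
That took 11 steps.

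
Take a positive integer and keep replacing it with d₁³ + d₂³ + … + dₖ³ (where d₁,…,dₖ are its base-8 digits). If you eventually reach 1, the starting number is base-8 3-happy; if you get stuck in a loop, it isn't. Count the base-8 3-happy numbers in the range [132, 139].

132: 132 → 72 → 2 → 8 → 1  (reaches 1)
133: 133 → 133  (repeats 133)
134: 134 → 224 → 91 → 55 → 559 → 469 → 476 → 434 → 440 → 559  (repeats 559)
135: 135 → 351 → 495 → 811 → 217 → 55 → 559 → 469 → 476 → 434 → 440 → 559  (repeats 559)
136: 136 → 9 → 2 → 8 → 1  (reaches 1)
137: 137 → 10 → 9 → 2 → 8 → 1  (reaches 1)
138: 138 → 17 → 9 → 2 → 8 → 1  (reaches 1)
139: 139 → 36 → 128 → 8 → 1  (reaches 1)
base-8 3-happy: 132, 136, 137, 138, 139

5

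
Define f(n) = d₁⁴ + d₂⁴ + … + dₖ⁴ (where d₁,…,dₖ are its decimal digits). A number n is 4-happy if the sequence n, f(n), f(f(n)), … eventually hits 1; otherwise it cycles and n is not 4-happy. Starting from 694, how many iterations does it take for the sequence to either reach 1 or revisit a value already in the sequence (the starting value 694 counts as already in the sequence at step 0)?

694 → 6⁴ + 9⁴ + 4⁴ = 1296 + 6561 + 256 = 8113
8113 → 8⁴ + 1⁴ + 1⁴ + 3⁴ = 4096 + 1 + 1 + 81 = 4179
4179 → 4⁴ + 1⁴ + 7⁴ + 9⁴ = 256 + 1 + 2401 + 6561 = 9219
9219 → 9⁴ + 2⁴ + 1⁴ + 9⁴ = 6561 + 16 + 1 + 6561 = 13139
13139 → 1⁴ + 3⁴ + 1⁴ + 3⁴ + 9⁴ = 1 + 81 + 1 + 81 + 6561 = 6725
6725 → 6⁴ + 7⁴ + 2⁴ + 5⁴ = 1296 + 2401 + 16 + 625 = 4338
4338 → 4⁴ + 3⁴ + 3⁴ + 8⁴ = 256 + 81 + 81 + 4096 = 4514
4514 → 4⁴ + 5⁴ + 1⁴ + 4⁴ = 256 + 625 + 1 + 256 = 1138
1138 → 1⁴ + 1⁴ + 3⁴ + 8⁴ = 1 + 1 + 81 + 4096 = 4179  — 4179 repeats.
That took 9 steps.

9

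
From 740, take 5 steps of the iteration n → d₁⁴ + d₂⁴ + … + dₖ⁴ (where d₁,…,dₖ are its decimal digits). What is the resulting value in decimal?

4179

740 → 2657
2657 → 4338
4338 → 4514
4514 → 1138
1138 → 4179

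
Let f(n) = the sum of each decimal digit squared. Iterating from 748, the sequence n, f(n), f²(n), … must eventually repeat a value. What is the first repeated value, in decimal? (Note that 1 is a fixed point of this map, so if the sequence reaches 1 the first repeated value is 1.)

748 → 129
129 → 86
86 → 100
100 → 1  — reached the fixed point 1.
1 → 1, so 1 is the first repeated value.

1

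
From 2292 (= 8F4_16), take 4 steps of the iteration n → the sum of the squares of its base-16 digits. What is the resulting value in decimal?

2292 = (8,15,4)_16 → 305
305 = (1,3,1)_16 → 11
11 = (11)_16 → 121
121 = (7,9)_16 → 130

130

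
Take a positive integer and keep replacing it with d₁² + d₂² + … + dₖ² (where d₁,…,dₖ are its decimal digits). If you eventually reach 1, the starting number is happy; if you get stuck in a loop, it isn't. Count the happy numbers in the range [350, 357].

1

350: 350 → 34 → 25 → 29 → 85 → 89 → 145 → 42 → 20 → 4 → 16 → 37 → 58 → 89  (repeats 89)
351: 351 → 35 → 34 → 25 → 29 → 85 → 89 → 145 → 42 → 20 → 4 → 16 → 37 → 58 → 89  (repeats 89)
352: 352 → 38 → 73 → 58 → 89 → 145 → 42 → 20 → 4 → 16 → 37 → 58  (repeats 58)
353: 353 → 43 → 25 → 29 → 85 → 89 → 145 → 42 → 20 → 4 → 16 → 37 → 58 → 89  (repeats 89)
354: 354 → 50 → 25 → 29 → 85 → 89 → 145 → 42 → 20 → 4 → 16 → 37 → 58 → 89  (repeats 89)
355: 355 → 59 → 106 → 37 → 58 → 89 → 145 → 42 → 20 → 4 → 16 → 37  (repeats 37)
356: 356 → 70 → 49 → 97 → 130 → 10 → 1  (reaches 1)
357: 357 → 83 → 73 → 58 → 89 → 145 → 42 → 20 → 4 → 16 → 37 → 58  (repeats 58)
happy: 356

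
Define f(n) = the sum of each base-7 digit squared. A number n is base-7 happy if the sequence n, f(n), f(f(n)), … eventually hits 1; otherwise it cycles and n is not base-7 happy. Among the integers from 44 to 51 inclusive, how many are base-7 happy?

44: 44 → 40 → 50 → 2 → 4 → 16 → 8 → 2  — not base-7 happy
45: 45 → 45  — not base-7 happy
46: 46 → 52 → 10 → 10  — not base-7 happy
47: 47 → 61 → 27 → 45 → 45  — not base-7 happy
48: 48 → 72 → 14 → 4 → 16 → 8 → 2 → 4  — not base-7 happy
49: 49 → 1  — base-7 happy
50: 50 → 2 → 4 → 16 → 8 → 2  — not base-7 happy
51: 51 → 5 → 25 → 25  — not base-7 happy
base-7 happy: 49

1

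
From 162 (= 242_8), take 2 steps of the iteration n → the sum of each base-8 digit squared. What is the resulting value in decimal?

9

162 = (2,4,2)_8 → 2² + 4² + 2² = 4 + 16 + 4 = 24
24 = (3,0)_8 → 3² + 0² = 9 + 0 = 9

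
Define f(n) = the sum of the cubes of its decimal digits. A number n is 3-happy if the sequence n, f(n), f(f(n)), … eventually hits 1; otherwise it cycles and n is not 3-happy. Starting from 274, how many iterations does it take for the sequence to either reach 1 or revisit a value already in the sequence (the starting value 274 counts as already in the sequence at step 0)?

5

274 → 2³ + 7³ + 4³ = 8 + 343 + 64 = 415
415 → 4³ + 1³ + 5³ = 64 + 1 + 125 = 190
190 → 1³ + 9³ + 0³ = 1 + 729 + 0 = 730
730 → 7³ + 3³ + 0³ = 343 + 27 + 0 = 370
370 → 3³ + 7³ + 0³ = 27 + 343 + 0 = 370  — 370 repeats.
That took 5 steps.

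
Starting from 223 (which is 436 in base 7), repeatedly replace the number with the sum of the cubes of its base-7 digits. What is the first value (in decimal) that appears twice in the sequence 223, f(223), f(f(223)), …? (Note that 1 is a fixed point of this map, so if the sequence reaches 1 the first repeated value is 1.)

223 = (4,3,6)_7 → 4³ + 3³ + 6³ = 307
307 = (6,1,6)_7 → 6³ + 1³ + 6³ = 433
433 = (1,1,5,6)_7 → 1³ + 1³ + 5³ + 6³ = 343
343 = (1,0,0,0)_7 → 1³ + 0³ + 0³ + 0³ = 1  — reached the fixed point 1.
1 → 1, so 1 is the first repeated value.

1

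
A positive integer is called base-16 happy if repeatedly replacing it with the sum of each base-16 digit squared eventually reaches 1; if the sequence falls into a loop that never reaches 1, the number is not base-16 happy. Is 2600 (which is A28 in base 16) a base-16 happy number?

base-16 happy

2600 = (10,2,8)_16 → 10² + 2² + 8² = 168
168 = (10,8)_16 → 10² + 8² = 164
164 = (10,4)_16 → 10² + 4² = 116
116 = (7,4)_16 → 7² + 4² = 65
65 = (4,1)_16 → 4² + 1² = 17
17 = (1,1)_16 → 1² + 1² = 2
2 = (2)_16 → 2² = 4
4 = (4)_16 → 4² = 16
16 = (1,0)_16 → 1² + 0² = 1  — reached 1.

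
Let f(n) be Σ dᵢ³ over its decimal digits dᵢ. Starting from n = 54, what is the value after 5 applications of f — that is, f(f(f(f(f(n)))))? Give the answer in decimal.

54 → 5³ + 4³ = 125 + 64 = 189
189 → 1³ + 8³ + 9³ = 1 + 512 + 729 = 1242
1242 → 1³ + 2³ + 4³ + 2³ = 1 + 8 + 64 + 8 = 81
81 → 8³ + 1³ = 512 + 1 = 513
513 → 5³ + 1³ + 3³ = 125 + 1 + 27 = 153

153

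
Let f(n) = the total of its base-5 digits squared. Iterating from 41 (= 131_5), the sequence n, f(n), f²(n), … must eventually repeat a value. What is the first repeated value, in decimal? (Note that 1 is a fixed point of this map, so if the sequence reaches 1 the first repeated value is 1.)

1

41 = (1,3,1)_5 → 11
11 = (2,1)_5 → 5
5 = (1,0)_5 → 1  — reached the fixed point 1.
1 → 1, so 1 is the first repeated value.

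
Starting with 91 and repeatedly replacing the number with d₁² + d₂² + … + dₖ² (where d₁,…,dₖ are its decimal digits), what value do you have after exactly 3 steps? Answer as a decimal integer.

100

91 → 82
82 → 68
68 → 100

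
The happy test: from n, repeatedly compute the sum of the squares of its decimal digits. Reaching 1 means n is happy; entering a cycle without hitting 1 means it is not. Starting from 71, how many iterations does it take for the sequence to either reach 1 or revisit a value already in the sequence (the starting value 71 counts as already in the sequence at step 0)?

13

71 → 7² + 1² = 49 + 1 = 50
50 → 5² + 0² = 25 + 0 = 25
25 → 2² + 5² = 4 + 25 = 29
29 → 2² + 9² = 4 + 81 = 85
85 → 8² + 5² = 64 + 25 = 89
89 → 8² + 9² = 64 + 81 = 145
145 → 1² + 4² + 5² = 1 + 16 + 25 = 42
42 → 4² + 2² = 16 + 4 = 20
20 → 2² + 0² = 4 + 0 = 4
4 → 4² = 16
16 → 1² + 6² = 1 + 36 = 37
37 → 3² + 7² = 9 + 49 = 58
58 → 5² + 8² = 25 + 64 = 89  — 89 repeats.
That took 13 steps.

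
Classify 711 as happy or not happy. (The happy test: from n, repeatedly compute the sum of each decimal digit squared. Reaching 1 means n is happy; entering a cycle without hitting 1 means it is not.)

711 → 7² + 1² + 1² = 51
51 → 5² + 1² = 26
26 → 2² + 6² = 40
40 → 4² + 0² = 16
16 → 1² + 6² = 37
37 → 3² + 7² = 58
58 → 5² + 8² = 89
89 → 8² + 9² = 145
145 → 1² + 4² + 5² = 42
42 → 4² + 2² = 20
20 → 2² + 0² = 4
4 → 4² = 16  — 16 already seen; the sequence cycles without reaching 1.

not happy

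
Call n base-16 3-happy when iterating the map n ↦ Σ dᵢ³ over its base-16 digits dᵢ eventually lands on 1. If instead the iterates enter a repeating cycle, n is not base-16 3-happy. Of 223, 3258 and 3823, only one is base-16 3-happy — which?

3823

223: 223 → 5572 → 1918 → 3430 → 2629 → 1189 → 1189  — repeats 1189 (not base-16 3-happy)
3258: 3258 → 4059 → 6903 → 4719 → 3600 → 2745 → 3060 → 4770 → 1017 → 4131 → 36 → 72 → 576 → 72  — repeats 72 (not base-16 3-happy)
3823: 3823 → 8863 → 4120 → 514 → 16 → 1  — reaches 1 (base-16 3-happy)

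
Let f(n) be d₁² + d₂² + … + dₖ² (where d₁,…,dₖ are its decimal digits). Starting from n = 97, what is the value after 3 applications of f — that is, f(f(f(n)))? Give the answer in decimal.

1

97 → 9² + 7² = 130
130 → 1² + 3² + 0² = 10
10 → 1² + 0² = 1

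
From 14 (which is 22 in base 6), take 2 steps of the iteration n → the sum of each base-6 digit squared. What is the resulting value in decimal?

5

14 = (2,2)_6 → 2² + 2² = 8
8 = (1,2)_6 → 1² + 2² = 5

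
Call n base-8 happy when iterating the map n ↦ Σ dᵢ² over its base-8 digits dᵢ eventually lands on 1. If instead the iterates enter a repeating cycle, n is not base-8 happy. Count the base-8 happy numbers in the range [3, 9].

3: 3 → 9 → 2 → 4 → 16 → 4  (repeats 4)
4: 4 → 16 → 4  (repeats 4)
5: 5 → 25 → 10 → 5  (repeats 5)
6: 6 → 36 → 32 → 16 → 4 → 16  (repeats 16)
7: 7 → 49 → 37 → 41 → 26 → 13 → 26  (repeats 26)
8: 8 → 1  (reaches 1)
9: 9 → 2 → 4 → 16 → 4  (repeats 4)
base-8 happy: 8

1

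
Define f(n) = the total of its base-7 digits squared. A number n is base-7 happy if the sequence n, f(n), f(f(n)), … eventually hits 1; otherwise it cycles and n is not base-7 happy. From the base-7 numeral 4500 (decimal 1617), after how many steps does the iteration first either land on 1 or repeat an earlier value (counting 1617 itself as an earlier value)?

1617 = (4,5,0,0)_7 → 4² + 5² + 0² + 0² = 41
41 = (5,6)_7 → 5² + 6² = 61
61 = (1,1,5)_7 → 1² + 1² + 5² = 27
27 = (3,6)_7 → 3² + 6² = 45
45 = (6,3)_7 → 6² + 3² = 45  — 45 repeats.
That took 5 steps.

5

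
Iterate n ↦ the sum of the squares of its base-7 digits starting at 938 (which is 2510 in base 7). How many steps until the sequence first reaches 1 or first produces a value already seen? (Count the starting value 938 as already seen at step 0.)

9

938 = (2,5,1,0)_7 → 2² + 5² + 1² + 0² = 4 + 25 + 1 + 0 = 30
30 = (4,2)_7 → 4² + 2² = 16 + 4 = 20
20 = (2,6)_7 → 2² + 6² = 4 + 36 = 40
40 = (5,5)_7 → 5² + 5² = 25 + 25 = 50
50 = (1,0,1)_7 → 1² + 0² + 1² = 1 + 0 + 1 = 2
2 = (2)_7 → 2² = 4
4 = (4)_7 → 4² = 16
16 = (2,2)_7 → 2² + 2² = 4 + 4 = 8
8 = (1,1)_7 → 1² + 1² = 1 + 1 = 2  — 2 repeats.
That took 9 steps.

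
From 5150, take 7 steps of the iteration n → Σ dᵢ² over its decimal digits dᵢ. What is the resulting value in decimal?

5150 → 5² + 1² + 5² + 0² = 25 + 1 + 25 + 0 = 51
51 → 5² + 1² = 25 + 1 = 26
26 → 2² + 6² = 4 + 36 = 40
40 → 4² + 0² = 16 + 0 = 16
16 → 1² + 6² = 1 + 36 = 37
37 → 3² + 7² = 9 + 49 = 58
58 → 5² + 8² = 25 + 64 = 89

89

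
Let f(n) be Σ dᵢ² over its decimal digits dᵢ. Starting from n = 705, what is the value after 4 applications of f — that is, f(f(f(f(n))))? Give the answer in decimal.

705 → 7² + 0² + 5² = 74
74 → 7² + 4² = 65
65 → 6² + 5² = 61
61 → 6² + 1² = 37

37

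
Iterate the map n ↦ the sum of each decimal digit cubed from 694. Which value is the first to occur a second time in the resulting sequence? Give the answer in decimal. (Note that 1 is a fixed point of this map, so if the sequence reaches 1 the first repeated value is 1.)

694 → 6³ + 9³ + 4³ = 216 + 729 + 64 = 1009
1009 → 1³ + 0³ + 0³ + 9³ = 1 + 0 + 0 + 729 = 730
730 → 7³ + 3³ + 0³ = 343 + 27 + 0 = 370
370 → 3³ + 7³ + 0³ = 27 + 343 + 0 = 370  — 370 already appeared earlier.

370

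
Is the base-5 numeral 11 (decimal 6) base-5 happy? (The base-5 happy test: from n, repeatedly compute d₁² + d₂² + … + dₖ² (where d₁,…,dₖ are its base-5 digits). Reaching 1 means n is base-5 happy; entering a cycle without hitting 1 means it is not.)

not base-5 happy

6 = (1,1)_5 → 1² + 1² = 1 + 1 = 2
2 = (2)_5 → 2² = 4
4 = (4)_5 → 4² = 16
16 = (3,1)_5 → 3² + 1² = 9 + 1 = 10
10 = (2,0)_5 → 2² + 0² = 4 + 0 = 4  — 4 already seen; the sequence cycles without reaching 1.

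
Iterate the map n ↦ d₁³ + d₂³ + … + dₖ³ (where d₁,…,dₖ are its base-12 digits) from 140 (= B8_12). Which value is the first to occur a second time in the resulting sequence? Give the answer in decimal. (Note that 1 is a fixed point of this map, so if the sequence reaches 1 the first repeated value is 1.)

140 = (11,8)_12 → 11³ + 8³ = 1331 + 512 = 1843
1843 = (1,0,9,7)_12 → 1³ + 0³ + 9³ + 7³ = 1 + 0 + 729 + 343 = 1073
1073 = (7,5,5)_12 → 7³ + 5³ + 5³ = 343 + 125 + 125 = 593
593 = (4,1,5)_12 → 4³ + 1³ + 5³ = 64 + 1 + 125 = 190
190 = (1,3,10)_12 → 1³ + 3³ + 10³ = 1 + 27 + 1000 = 1028
1028 = (7,1,8)_12 → 7³ + 1³ + 8³ = 343 + 1 + 512 = 856
856 = (5,11,4)_12 → 5³ + 11³ + 4³ = 125 + 1331 + 64 = 1520
1520 = (10,6,8)_12 → 10³ + 6³ + 8³ = 1000 + 216 + 512 = 1728
1728 = (1,0,0,0)_12 → 1³ + 0³ + 0³ + 0³ = 1 + 0 + 0 + 0 = 1  — reached the fixed point 1.
1 → 1, so 1 is the first repeated value.

1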